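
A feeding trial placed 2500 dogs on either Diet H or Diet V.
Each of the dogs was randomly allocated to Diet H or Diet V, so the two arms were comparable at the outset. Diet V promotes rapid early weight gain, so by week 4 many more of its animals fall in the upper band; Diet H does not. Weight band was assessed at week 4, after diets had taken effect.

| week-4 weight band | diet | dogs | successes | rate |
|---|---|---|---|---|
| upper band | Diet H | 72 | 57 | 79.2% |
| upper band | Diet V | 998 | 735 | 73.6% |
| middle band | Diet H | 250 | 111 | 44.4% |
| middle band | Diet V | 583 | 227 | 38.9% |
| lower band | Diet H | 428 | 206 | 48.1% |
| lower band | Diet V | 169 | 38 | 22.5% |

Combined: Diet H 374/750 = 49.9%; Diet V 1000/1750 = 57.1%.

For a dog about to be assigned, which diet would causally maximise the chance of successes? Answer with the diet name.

Diet V

Stratifying would compare diets among dogs the diets themselves sorted into week-4 weight band groups — a form of selection on an intermediate. The unconditioned pooled rates give the total causal effect.
Pooled: Diet H 49.9% vs Diet V 57.1%; Diet V is higher overall.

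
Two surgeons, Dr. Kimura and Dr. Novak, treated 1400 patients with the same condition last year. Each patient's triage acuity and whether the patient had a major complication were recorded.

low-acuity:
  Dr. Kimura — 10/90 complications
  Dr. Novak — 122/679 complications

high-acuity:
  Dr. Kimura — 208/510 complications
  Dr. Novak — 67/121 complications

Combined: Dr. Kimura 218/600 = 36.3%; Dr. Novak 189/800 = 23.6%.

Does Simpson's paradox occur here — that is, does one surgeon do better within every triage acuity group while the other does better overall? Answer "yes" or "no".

yes

Within each triage acuity level (low-acuity 11.1% vs 18.0%; high-acuity 40.8% vs 55.4%), Dr. Kimura has the lower rate every time. Pooled: 36.3% vs 23.6% — Dr. Novak has the lower rate overall. The two comparisons disagree.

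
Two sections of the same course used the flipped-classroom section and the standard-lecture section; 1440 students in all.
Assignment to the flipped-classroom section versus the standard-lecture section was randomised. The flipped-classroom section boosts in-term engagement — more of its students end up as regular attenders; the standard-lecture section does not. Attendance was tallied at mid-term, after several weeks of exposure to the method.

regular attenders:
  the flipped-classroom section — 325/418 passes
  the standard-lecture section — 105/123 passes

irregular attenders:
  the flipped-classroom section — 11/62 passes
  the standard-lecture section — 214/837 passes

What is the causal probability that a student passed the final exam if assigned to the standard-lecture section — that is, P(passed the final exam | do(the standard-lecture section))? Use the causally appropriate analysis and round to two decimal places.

0.33

the standard-lecture section is higher inside every mid-term attendance stratum but the flipped-classroom section is higher in aggregate. Whether to stratify depends on how mid-term attendance relates to the teaching method.
Mid-term attendance is recorded after the teaching method and is itself shifted by it — it sits on the causal path from teaching method to outcome. Conditioning on a mediator would strip out part of the effect we want; the pooled comparison gives the total causal effect.
So P(outcome | do(the standard-lecture section)) is just the pooled rate for the standard-lecture section: 319/960 = 0.332.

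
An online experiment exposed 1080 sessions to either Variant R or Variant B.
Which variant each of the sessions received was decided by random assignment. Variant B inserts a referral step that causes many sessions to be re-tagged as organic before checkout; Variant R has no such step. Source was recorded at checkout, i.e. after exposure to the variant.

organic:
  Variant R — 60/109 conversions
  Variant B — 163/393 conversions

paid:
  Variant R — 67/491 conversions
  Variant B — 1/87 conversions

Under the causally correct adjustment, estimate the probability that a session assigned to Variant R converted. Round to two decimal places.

0.21

Stratifying would compare variants among sessions the variants themselves sorted into traffic source groups — a form of selection on an intermediate. The unconditioned pooled rates give the total causal effect.
So P(outcome | do(Variant R)) is just the pooled rate for Variant R: 127/600 = 0.212.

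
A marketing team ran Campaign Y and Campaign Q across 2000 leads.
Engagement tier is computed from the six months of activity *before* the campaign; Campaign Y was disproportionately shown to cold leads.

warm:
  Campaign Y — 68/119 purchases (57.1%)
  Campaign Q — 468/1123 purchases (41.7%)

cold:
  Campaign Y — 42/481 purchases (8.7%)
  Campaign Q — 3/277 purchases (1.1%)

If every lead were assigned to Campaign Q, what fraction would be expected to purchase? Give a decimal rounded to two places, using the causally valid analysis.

Campaign Y is higher inside every engagement tier stratum but Campaign Q is higher in aggregate. Whether to stratify depends on how engagement tier relates to the campaign.
Here engagement tier is a common cause — it drives both which campaign a case falls under and the outcome. The crude comparison mixes populations; the stratum-specific rates are the causally relevant ones.
Standardising Campaign Q to the population engagement tier mix: 0.621·468/1123 + 0.379·3/277 = 0.263.

0.26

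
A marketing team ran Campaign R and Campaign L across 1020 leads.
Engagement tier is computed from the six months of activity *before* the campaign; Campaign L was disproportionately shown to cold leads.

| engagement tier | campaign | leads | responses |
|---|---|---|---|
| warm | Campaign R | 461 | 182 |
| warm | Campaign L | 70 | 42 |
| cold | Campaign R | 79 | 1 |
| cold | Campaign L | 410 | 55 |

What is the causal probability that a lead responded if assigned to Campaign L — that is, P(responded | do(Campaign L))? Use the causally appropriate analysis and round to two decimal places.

0.38

The stratified and pooled comparisons disagree (Campaign L wins within each engagement tier; Campaign R wins overall), so the answer turns on the causal role of engagement tier.
Nothing the campaign does changes engagement tier; the imbalance is an allocation artefact. With engagement tier also predicting the outcome, the pooled figure is confounded, and the within-stratum comparison is the causal one.
Standardising Campaign L to the population engagement tier mix: 0.521·42/70 + 0.479·55/410 = 0.377.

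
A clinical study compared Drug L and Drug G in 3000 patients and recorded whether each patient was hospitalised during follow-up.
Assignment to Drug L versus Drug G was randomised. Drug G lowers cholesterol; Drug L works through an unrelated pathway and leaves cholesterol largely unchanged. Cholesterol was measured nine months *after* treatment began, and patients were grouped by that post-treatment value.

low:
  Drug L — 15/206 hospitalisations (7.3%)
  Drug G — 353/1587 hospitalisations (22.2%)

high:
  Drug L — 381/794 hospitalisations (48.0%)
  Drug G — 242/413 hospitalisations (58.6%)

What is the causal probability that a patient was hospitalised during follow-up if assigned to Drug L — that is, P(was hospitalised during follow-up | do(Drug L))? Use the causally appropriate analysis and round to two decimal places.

The stratified and pooled comparisons disagree (Drug L wins within each cholesterol; Drug G wins overall), so the answer turns on the causal role of cholesterol.
Because the drug influences cholesterol, cholesterol is a post-treatment mediator, not a confounder. Stratifying on it would bias the estimate; the causal effect is the crude pooled difference.
So P(outcome | do(Drug L)) is just the pooled rate for Drug L: 396/1000 = 0.396.

0.40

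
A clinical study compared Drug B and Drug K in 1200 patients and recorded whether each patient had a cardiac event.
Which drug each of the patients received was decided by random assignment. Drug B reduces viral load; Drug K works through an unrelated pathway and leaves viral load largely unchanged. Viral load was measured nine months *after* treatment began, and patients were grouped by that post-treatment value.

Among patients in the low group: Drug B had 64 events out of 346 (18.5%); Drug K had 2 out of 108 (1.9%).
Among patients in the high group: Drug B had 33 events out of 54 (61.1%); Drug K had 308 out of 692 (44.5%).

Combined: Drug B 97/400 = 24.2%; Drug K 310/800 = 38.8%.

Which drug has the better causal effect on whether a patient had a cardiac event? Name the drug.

Drug B

Viral load lies on the pathway drug → viral load → outcome, so adjusting for it blocks the indirect effect. For the total causal effect of drug, use the unadjusted pooled rates.
Pooled: Drug B 24.2% vs Drug K 38.8%; Drug B is lower overall.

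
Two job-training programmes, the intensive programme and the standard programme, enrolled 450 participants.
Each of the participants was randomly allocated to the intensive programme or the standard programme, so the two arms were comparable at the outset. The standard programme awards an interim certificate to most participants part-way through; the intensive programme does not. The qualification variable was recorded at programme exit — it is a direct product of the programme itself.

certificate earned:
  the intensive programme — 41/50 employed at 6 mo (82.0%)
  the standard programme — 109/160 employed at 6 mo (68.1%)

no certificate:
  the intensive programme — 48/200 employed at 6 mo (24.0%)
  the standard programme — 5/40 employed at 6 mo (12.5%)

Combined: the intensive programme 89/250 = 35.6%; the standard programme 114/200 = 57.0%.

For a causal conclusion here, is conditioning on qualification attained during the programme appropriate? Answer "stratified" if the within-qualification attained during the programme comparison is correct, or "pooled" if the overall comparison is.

pooled

The stratified and pooled comparisons disagree (the intensive programme wins within each qualification attained during the programme; the standard programme wins overall), so the answer turns on the causal role of qualification attained during the programme.
Qualification attained during the programme is downstream of the programme. One should not condition on a consequence of treatment, so the overall rates are the right comparison.
Pooled: the intensive programme 35.6% vs the standard programme 57.0%; the standard programme is higher overall.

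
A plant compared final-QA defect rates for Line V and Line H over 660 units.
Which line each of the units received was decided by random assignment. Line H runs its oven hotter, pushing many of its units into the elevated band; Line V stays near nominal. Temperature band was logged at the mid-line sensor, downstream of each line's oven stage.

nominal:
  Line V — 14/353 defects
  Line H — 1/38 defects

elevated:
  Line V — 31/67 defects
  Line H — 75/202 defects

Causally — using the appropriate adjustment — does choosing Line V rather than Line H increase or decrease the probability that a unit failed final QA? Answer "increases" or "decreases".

decreases

In-process temperature band here is a post-treatment variable shaped by the line; conditioning on it would introduce bias rather than remove it. The overall comparison is the causal one.
Pooled: Line V 10.7% vs Line H 31.7%; Line V is lower overall.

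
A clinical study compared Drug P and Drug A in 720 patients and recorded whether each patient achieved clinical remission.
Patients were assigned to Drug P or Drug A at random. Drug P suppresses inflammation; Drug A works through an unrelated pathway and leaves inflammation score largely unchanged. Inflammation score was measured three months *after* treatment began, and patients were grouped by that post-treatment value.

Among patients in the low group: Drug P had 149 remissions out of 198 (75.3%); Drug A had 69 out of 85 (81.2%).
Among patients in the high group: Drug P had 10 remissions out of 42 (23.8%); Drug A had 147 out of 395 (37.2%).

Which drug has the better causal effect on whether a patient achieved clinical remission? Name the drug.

Drug P

Drug A is higher inside every inflammation score stratum but Drug P is higher in aggregate. Whether to stratify depends on how inflammation score relates to the drug.
Because the drug influences inflammation score, inflammation score is a post-treatment mediator, not a confounder. Stratifying on it would bias the estimate; the causal effect is the crude pooled difference.
Pooled: Drug P 66.2% vs Drug A 45.0%; Drug P is higher overall.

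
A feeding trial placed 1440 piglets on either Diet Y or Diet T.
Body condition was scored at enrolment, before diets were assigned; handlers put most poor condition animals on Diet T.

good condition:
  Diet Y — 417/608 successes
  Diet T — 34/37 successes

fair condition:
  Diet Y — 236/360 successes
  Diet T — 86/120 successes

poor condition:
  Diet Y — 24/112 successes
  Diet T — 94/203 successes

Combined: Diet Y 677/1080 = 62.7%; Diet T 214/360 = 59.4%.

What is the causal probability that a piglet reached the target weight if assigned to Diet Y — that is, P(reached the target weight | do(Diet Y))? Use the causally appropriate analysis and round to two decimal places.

Starting body condition differs across diets for reasons unrelated to any effect of the diet itself, and it separately predicts the outcome — a classic confounder. We must compare within starting body condition levels.
Standardising Diet Y to the population starting body condition mix: 0.448·417/608 + 0.333·236/360 + 0.219·24/112 = 0.573.

0.57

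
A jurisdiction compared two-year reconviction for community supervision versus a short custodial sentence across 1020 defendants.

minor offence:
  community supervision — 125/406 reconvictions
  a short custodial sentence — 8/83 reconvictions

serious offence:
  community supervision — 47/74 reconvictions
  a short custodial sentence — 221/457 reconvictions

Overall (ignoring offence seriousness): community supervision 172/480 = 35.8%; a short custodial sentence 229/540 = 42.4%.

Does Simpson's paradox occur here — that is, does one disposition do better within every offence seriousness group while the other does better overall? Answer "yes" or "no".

yes

Within each offence seriousness level (minor offence 30.8% vs 9.6%; serious offence 63.5% vs 48.4%), a short custodial sentence has the lower rate every time. Pooled: 35.8% vs 42.4% — community supervision has the lower rate overall. The two comparisons disagree.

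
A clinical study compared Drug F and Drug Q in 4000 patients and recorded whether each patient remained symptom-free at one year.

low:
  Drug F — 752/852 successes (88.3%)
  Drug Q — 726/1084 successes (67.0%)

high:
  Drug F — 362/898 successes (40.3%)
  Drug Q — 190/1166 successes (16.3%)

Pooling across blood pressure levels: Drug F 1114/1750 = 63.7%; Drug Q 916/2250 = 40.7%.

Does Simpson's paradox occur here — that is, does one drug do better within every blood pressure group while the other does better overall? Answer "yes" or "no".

no

Within each blood pressure level (low 88.3% vs 67.0%; high 40.3% vs 16.3%), Drug F has the higher rate every time. Pooled: 63.7% vs 40.7% — Drug F has the higher rate overall. They agree.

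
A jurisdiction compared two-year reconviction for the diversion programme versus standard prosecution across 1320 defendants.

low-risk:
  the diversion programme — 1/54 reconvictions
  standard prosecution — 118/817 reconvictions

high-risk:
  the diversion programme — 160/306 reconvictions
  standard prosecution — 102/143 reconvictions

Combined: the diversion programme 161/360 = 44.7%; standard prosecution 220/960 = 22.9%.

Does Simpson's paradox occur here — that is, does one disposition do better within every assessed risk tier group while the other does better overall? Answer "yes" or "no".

Within each assessed risk tier level (low-risk 1.9% vs 14.4%; high-risk 52.3% vs 71.3%), the diversion programme has the lower rate every time. Pooled: 44.7% vs 22.9% — standard prosecution has the lower rate overall. The two comparisons disagree.

yes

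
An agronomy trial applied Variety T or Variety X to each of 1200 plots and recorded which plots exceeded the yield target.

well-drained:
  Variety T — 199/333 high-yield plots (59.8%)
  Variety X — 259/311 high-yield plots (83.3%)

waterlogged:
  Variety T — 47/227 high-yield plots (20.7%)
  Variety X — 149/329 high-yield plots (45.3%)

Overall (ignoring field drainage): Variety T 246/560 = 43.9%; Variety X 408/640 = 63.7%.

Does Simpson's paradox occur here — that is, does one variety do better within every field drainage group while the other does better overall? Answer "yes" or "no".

no

Within each field drainage level (well-drained 59.8% vs 83.3%; waterlogged 20.7% vs 45.3%), Variety X has the higher rate every time. Pooled: 43.9% vs 63.7% — Variety X has the higher rate overall. They agree.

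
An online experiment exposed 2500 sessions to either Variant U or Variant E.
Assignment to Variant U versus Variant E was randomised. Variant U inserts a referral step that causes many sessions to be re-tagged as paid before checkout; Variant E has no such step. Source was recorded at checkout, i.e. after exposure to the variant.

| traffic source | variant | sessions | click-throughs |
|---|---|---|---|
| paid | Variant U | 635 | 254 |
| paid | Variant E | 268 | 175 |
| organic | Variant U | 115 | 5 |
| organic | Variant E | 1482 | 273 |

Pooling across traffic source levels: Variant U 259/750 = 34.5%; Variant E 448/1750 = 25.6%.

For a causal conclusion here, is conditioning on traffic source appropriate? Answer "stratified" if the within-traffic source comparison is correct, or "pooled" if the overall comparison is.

Variant E is higher inside every traffic source stratum but Variant U is higher in aggregate. Whether to stratify depends on how traffic source relates to the variant.
Traffic source is recorded after the variant and is itself shifted by it — it sits on the causal path from variant to outcome. Conditioning on a mediator would strip out part of the effect we want; the pooled comparison gives the total causal effect.
Pooled: Variant U 34.5% vs Variant E 25.6%; Variant U is higher overall.

pooled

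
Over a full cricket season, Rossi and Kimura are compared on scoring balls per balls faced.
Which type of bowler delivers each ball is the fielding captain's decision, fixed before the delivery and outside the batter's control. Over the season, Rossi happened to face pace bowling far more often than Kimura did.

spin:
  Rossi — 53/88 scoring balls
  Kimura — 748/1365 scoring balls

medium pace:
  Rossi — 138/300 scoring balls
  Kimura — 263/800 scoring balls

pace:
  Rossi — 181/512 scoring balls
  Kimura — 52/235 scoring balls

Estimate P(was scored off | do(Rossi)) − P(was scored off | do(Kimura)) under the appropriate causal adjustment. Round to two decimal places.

+0.10

Rossi is higher inside every bowling type stratum but Kimura is higher in aggregate. Whether to stratify depends on how bowling type relates to the player.
Bowling type is set before the player has any effect — it is not caused by the player — and it independently drives the outcome. That makes it a confounder, so the causal comparison is within bowling type levels.
Adjusting over the population distribution of bowling type: 0.440·(0.602−0.548) + 0.333·(0.460−0.329) + 0.226·(0.354−0.221) = +0.098.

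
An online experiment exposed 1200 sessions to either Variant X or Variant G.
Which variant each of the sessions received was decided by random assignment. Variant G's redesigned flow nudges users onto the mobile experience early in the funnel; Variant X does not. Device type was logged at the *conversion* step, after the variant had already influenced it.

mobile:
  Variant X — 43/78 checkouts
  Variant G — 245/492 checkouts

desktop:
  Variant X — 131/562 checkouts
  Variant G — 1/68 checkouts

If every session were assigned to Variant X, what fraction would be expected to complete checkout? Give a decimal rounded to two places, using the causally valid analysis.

0.27

Device type is downstream of the variant. One should not condition on a consequence of treatment, so the overall rates are the right comparison.
So P(outcome | do(Variant X)) is just the pooled rate for Variant X: 174/640 = 0.272.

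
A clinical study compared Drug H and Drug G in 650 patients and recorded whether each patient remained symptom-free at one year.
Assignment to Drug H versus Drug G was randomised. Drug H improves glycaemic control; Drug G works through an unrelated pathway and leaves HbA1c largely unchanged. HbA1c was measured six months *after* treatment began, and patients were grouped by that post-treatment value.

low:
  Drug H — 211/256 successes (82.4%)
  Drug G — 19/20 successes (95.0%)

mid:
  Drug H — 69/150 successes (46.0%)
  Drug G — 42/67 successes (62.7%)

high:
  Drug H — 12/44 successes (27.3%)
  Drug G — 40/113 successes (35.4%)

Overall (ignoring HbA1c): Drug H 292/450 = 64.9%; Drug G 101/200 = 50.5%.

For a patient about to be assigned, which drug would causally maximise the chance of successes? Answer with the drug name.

Drug H

HbA1c is recorded after the drug and is itself shifted by it — it sits on the causal path from drug to outcome. Conditioning on a mediator would strip out part of the effect we want; the pooled comparison gives the total causal effect.
Pooled: Drug H 64.9% vs Drug G 50.5%; Drug H is higher overall.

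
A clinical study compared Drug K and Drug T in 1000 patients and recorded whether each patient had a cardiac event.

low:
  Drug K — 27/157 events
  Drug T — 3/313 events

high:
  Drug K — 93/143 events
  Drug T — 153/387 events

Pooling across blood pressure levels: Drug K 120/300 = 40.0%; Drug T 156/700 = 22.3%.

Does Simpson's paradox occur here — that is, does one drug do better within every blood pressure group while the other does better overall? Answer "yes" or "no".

Within each blood pressure level (low 17.2% vs 1.0%; high 65.0% vs 39.5%), Drug T has the lower rate every time. Pooled: 40.0% vs 22.3% — Drug T has the lower rate overall. They agree.

no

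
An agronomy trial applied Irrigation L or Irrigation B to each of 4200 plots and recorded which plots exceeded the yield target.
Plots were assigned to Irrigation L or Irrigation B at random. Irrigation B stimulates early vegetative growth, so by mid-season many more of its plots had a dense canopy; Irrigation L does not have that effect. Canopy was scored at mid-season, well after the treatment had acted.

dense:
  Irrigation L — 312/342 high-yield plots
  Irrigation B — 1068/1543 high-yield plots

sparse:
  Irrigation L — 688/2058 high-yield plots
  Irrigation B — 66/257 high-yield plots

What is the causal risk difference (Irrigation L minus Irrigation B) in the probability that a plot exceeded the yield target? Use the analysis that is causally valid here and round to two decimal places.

The stratified and pooled comparisons disagree (Irrigation L wins within each mid-season canopy; Irrigation B wins overall), so the answer turns on the causal role of mid-season canopy.
Mid-season canopy is downstream of the irrigation. One should not condition on a consequence of treatment, so the overall rates are the right comparison.
The causal difference is the pooled difference: 0.417 − 0.630 = -0.213.

-0.21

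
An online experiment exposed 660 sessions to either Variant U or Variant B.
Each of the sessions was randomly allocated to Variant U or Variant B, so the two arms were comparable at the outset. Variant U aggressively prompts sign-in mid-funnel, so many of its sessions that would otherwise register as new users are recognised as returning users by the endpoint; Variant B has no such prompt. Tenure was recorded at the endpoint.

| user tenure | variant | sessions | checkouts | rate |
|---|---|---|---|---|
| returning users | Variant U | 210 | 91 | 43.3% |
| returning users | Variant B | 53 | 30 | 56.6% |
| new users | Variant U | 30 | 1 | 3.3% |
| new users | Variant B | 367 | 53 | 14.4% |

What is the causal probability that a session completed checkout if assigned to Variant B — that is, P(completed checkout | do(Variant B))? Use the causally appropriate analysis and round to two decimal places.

The distribution of user tenure is itself part of what the variant does — it is an intermediate outcome. Holding it fixed would remove that part of the effect; the total effect is the pooled difference.
So P(outcome | do(Variant B)) is just the pooled rate for Variant B: 83/420 = 0.198.

0.20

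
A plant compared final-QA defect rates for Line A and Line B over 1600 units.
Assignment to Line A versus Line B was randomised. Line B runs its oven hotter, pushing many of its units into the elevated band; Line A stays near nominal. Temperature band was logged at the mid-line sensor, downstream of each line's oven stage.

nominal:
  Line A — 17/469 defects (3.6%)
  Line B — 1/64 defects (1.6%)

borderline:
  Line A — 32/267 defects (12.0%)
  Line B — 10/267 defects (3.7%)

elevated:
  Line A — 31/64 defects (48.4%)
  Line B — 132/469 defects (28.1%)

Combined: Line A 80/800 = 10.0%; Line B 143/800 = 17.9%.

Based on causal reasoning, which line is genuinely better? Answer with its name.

The stratified and pooled comparisons disagree (Line B wins within each in-process temperature band; Line A wins overall), so the answer turns on the causal role of in-process temperature band.
In-process temperature band here is a post-treatment variable shaped by the line; conditioning on it would introduce bias rather than remove it. The overall comparison is the causal one.
Pooled: Line A 10.0% vs Line B 17.9%; Line A is lower overall.

Line A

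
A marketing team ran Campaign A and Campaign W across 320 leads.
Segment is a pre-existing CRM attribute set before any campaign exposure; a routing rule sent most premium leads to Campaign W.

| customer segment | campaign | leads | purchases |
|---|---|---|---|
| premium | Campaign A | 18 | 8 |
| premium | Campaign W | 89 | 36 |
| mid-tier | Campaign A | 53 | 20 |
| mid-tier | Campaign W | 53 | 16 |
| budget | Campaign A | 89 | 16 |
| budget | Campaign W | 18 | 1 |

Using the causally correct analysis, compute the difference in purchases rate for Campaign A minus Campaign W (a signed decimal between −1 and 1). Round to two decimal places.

Here customer segment is a common cause — it drives both which campaign a case falls under and the outcome. The crude comparison mixes populations; the stratum-specific rates are the causally relevant ones.
Adjusting over the population distribution of customer segment: 0.334·(0.444−0.404) + 0.331·(0.377−0.302) + 0.334·(0.180−0.056) = +0.080.

+0.08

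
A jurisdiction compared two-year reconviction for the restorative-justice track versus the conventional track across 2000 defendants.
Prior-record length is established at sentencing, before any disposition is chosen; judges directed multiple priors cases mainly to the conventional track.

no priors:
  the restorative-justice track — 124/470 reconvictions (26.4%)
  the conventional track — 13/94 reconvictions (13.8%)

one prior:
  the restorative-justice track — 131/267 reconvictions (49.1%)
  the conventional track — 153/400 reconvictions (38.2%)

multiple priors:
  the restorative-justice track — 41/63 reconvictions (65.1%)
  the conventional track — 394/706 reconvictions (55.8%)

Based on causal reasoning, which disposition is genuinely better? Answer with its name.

The imbalance in prior-record length arose from how defendants were allocated, not from anything the disposition did; and prior-record length independently affects the outcome. The pooled gap is confounded — condition on prior-record length.
Within each level — no priors: 26.4% vs 13.8%; one prior: 49.1% vs 38.2%; multiple priors: 65.1% vs 55.8% — the conventional track is lower every time.

the conventional track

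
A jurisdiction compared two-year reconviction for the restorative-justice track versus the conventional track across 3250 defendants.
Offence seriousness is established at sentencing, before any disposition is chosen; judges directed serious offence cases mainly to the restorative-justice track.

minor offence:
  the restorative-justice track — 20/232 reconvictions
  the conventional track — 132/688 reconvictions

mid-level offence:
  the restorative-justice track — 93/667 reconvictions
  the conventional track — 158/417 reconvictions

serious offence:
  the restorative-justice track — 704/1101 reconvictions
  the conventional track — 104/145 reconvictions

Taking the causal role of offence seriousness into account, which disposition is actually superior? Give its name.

The imbalance in offence seriousness arose from how defendants were allocated, not from anything the disposition did; and offence seriousness independently affects the outcome. The pooled gap is confounded — condition on offence seriousness.
Within each level — minor offence: 8.6% vs 19.2%; mid-level offence: 13.9% vs 37.9%; serious offence: 63.9% vs 71.7% — the restorative-justice track is lower every time.

the restorative-justice track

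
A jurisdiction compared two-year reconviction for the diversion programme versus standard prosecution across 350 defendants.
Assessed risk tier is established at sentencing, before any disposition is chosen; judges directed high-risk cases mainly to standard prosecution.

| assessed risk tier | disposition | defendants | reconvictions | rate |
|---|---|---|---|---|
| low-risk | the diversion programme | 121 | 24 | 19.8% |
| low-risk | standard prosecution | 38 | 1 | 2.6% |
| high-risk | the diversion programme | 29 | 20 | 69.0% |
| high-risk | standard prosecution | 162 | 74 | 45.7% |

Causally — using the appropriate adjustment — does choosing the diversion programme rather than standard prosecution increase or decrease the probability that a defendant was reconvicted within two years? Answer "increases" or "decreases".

Here assessed risk tier is a common cause — it drives both which disposition a case falls under and the outcome. The crude comparison mixes populations; the stratum-specific rates are the causally relevant ones.
Within each level — low-risk: 19.8% vs 2.6%; high-risk: 69.0% vs 45.7% — standard prosecution is lower every time.

increases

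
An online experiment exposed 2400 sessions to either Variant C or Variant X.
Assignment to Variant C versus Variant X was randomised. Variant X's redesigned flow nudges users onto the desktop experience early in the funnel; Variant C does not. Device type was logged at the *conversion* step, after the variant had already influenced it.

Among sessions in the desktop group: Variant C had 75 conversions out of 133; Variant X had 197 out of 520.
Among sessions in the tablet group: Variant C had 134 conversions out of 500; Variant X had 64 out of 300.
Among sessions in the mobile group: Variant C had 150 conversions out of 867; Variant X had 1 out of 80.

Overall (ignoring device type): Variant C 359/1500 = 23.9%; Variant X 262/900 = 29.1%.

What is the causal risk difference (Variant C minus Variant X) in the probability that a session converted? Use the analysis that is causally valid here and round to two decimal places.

-0.05

The device type-specific comparison favours Variant C throughout, but the pooled figures favour Variant X. The question is whether to condition on device type.
Because the variant influences device type, device type is a post-treatment mediator, not a confounder. Stratifying on it would bias the estimate; the causal effect is the crude pooled difference.
The causal difference is the pooled difference: 0.239 − 0.291 = -0.052.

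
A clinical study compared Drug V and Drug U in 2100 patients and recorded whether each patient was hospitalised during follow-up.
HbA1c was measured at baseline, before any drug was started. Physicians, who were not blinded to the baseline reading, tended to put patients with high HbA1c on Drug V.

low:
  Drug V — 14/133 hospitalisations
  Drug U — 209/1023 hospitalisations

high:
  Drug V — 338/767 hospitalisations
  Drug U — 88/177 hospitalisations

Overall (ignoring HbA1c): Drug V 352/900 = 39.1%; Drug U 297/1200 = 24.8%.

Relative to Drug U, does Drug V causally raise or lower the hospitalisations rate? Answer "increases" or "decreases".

decreases

HbA1c is set before the drug has any effect — it is not caused by the drug — and it independently drives the outcome. That makes it a confounder, so the causal comparison is within HbA1c levels.
Within each level — low: 10.5% vs 20.4%; high: 44.1% vs 49.7% — Drug V is lower every time.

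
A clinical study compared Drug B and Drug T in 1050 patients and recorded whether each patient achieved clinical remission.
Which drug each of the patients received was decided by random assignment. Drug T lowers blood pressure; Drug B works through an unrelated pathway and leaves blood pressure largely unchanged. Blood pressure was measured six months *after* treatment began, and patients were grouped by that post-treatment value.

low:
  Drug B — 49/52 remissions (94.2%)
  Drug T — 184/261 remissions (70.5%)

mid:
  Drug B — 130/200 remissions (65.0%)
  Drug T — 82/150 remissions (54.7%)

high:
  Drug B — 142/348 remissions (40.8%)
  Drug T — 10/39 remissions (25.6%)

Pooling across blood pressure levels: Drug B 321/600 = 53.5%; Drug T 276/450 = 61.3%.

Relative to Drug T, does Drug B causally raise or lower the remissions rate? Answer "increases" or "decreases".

decreases

Within every blood pressure level Drug B has the higher rate, yet pooled Drug T does — Simpson's reversal.
Blood pressure is downstream of the drug. One should not condition on a consequence of treatment, so the overall rates are the right comparison.
Pooled: Drug B 53.5% vs Drug T 61.3%; Drug T is higher overall.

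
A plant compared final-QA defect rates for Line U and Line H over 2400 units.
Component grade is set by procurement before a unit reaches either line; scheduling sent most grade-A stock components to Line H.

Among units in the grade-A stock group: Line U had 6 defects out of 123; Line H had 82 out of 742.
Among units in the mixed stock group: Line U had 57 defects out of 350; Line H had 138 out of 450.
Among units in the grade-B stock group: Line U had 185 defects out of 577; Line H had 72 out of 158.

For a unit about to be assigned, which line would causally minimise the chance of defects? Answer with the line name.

Line U is lower inside every component grade stratum but Line H is lower in aggregate. Whether to stratify depends on how component grade relates to the line.
Nothing the line does changes component grade; the imbalance is an allocation artefact. With component grade also predicting the outcome, the pooled figure is confounded, and the within-stratum comparison is the causal one.
Within each level — grade-A stock: 4.9% vs 11.1%; mixed stock: 16.3% vs 30.7%; grade-B stock: 32.1% vs 45.6% — Line U is lower every time.

Line U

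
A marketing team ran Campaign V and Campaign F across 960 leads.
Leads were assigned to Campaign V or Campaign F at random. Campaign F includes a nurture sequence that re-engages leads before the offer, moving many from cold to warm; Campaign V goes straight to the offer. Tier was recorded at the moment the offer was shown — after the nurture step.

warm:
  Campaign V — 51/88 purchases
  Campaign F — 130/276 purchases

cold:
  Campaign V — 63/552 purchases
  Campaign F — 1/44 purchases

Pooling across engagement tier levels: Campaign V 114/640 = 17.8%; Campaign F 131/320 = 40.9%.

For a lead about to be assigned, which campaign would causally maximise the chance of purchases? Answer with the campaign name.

Engagement tier lies on the pathway campaign → engagement tier → outcome, so adjusting for it blocks the indirect effect. For the total causal effect of campaign, use the unadjusted pooled rates.
Pooled: Campaign V 17.8% vs Campaign F 40.9%; Campaign F is higher overall.

Campaign F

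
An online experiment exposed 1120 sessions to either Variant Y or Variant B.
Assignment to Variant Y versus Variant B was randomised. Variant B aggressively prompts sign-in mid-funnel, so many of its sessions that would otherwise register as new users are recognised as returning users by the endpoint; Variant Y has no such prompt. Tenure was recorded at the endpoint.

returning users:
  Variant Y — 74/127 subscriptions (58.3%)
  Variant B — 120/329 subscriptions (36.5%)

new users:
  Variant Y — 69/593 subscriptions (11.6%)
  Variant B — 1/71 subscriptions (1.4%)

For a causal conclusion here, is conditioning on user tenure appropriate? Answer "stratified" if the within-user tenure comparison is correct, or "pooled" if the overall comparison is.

User tenure is recorded after the variant and is itself shifted by it — it sits on the causal path from variant to outcome. Conditioning on a mediator would strip out part of the effect we want; the pooled comparison gives the total causal effect.
Pooled: Variant Y 19.9% vs Variant B 30.2%; Variant B is higher overall.

pooled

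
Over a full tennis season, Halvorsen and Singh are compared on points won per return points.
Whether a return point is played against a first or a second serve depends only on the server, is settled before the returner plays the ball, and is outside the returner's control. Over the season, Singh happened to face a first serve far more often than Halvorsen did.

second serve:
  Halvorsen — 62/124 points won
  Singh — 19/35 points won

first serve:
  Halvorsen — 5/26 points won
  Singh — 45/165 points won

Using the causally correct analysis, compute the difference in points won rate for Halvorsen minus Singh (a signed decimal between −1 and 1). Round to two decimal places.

Since serve type is a pre-existing factor (not a product of the player) and it affects the outcome on its own, it is a confounder. The stratified rates, not the pooled rate, identify the causal effect.
Adjusting over the population distribution of serve type: 0.454·(0.500−0.543) + 0.546·(0.192−0.273) = -0.063.

-0.06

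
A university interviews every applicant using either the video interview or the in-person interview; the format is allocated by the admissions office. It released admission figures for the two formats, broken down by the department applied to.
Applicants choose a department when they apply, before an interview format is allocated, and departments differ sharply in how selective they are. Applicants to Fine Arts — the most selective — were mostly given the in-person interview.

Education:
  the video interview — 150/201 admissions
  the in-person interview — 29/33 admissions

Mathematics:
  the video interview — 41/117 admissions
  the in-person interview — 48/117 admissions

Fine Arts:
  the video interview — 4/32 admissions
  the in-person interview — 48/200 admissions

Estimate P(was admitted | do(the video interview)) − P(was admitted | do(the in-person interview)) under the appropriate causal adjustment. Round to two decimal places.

Within every department level the in-person interview has the higher rate, yet pooled the video interview does — Simpson's reversal.
The imbalance in department arose from how applicants were allocated, not from anything the interview format did; and department independently affects the outcome. The pooled gap is confounded — condition on department.
Adjusting over the population distribution of department: 0.334·(0.746−0.879) + 0.334·(0.350−0.410) + 0.331·(0.125−0.240) = -0.102.

-0.10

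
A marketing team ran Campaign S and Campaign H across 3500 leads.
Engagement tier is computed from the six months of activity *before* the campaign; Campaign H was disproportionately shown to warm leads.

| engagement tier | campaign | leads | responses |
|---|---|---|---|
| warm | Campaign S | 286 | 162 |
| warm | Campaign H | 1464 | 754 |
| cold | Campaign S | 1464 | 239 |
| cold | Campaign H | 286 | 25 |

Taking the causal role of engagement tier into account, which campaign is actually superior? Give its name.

Campaign S

Nothing the campaign does changes engagement tier; the imbalance is an allocation artefact. With engagement tier also predicting the outcome, the pooled figure is confounded, and the within-stratum comparison is the causal one.
Within each level — warm: 56.6% vs 51.5%; cold: 16.3% vs 8.7% — Campaign S is higher every time.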